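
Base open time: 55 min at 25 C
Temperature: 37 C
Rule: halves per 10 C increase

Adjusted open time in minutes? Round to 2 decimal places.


Acceleration = 2^((37-25)/10) = 2.2974
Open time = 55 / 2.2974 = 23.94 min

23.94


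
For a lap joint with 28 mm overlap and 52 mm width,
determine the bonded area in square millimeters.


Area = 28 * 52 = 1456 mm^2

1456


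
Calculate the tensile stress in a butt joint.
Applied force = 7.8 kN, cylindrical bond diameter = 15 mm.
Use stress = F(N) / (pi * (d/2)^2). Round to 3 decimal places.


A = pi * 7.5^2 = 176.7146 mm^2
sigma = 7800.0 / 176.7146 = 44.139 MPa

44.139


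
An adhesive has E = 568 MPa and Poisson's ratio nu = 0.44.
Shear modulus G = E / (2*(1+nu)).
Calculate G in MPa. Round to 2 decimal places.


G = 568 / (2*(1+0.44))
= 568 / 2.88
= 197.22 MPa

197.22


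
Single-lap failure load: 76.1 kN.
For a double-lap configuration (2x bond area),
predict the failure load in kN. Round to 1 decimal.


Failure load = 76.1 * 2 = 152.2 kN

152.2


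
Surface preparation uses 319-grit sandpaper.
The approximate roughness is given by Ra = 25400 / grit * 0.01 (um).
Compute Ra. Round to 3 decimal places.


Ra = 25400 / 319 * 0.01
= 254 / 319
= 0.796 um

0.796


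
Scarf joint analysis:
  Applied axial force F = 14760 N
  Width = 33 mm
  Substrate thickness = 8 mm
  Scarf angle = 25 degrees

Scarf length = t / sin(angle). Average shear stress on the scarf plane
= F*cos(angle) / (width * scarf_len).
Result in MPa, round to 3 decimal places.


Scarf length = 8 / sin(25 deg) = 18.9296 mm
cos(25 deg) = 0.906308
Shear = 14760 * 0.906308 / (33 * 18.9296)
= 21.414 MPa

21.414


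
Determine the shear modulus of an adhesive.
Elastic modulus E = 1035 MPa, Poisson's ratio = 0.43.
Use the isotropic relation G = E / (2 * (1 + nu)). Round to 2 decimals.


G = 1035 / (2*(1+0.43)) = 1035 / 2.86
= 361.89 MPa

361.89


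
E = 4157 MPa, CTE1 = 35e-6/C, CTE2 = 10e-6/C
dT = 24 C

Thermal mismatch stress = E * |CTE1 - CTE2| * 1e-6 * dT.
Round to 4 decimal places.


= 4157 * 25e-6 * 24
= 2.4942 MPa

2.4942


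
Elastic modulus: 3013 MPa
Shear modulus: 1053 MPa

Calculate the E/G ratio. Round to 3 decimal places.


E / G = 3013 / 1053 = 2.861

2.861


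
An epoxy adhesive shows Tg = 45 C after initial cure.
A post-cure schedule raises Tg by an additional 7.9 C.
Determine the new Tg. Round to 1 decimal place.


New Tg = 45 + 7.9
= 52.9 C

52.9


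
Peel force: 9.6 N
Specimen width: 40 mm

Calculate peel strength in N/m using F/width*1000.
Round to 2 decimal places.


Peel strength = 9.6 / 40 * 1000 = 240.00 N/m

240.00


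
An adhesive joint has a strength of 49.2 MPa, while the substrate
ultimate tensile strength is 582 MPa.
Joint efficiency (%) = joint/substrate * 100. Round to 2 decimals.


Efficiency = 49.2 / 582 * 100
= 8.45%

8.45


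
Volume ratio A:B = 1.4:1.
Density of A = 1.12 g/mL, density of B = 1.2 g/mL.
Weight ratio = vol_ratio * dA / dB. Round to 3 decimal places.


Wt ratio = 1.4 * 1.12 / 1.2
= 1.307

1.307


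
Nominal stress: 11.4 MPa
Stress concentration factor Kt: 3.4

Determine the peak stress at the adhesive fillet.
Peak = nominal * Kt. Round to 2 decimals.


Peak stress = 11.4 * 3.4
= 38.76 MPa

38.76


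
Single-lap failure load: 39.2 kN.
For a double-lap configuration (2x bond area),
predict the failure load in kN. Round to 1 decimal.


Failure load = 39.2 * 2 = 78.4 kN

78.4


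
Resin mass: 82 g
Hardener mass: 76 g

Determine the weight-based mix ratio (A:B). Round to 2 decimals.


Ratio = 82 / 76 = 1.08

1.08


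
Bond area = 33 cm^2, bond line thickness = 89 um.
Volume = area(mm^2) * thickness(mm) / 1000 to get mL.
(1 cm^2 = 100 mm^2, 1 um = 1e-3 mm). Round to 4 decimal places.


area_mm2 = 33 * 100 = 3300
blt_mm = 89 * 1e-3 = 0.089
vol_mm3 = 3300 * 0.089 = 293.7
vol_mL = 293.7 / 1000 = 0.2937 mL

0.2937


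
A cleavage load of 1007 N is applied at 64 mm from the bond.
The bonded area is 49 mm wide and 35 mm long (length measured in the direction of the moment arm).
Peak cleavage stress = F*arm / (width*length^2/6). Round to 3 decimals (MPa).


Moment = 1007 * 64 = 64448 N*mm
Section modulus = 49 * 1225 / 6 = 60025 / 6 mm^3
Stress = 64448 / (60025 / 6) = 386688 / 60025
= 6.442 MPa

6.442


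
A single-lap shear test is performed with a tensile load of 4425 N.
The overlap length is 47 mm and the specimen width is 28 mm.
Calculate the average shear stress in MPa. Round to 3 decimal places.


Shear stress = F / (overlap * width)
= 4425 / (47 * 28)
= 4425 / 1316
= 3.362 MPa

3.362


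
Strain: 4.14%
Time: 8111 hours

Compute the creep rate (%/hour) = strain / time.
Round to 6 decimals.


Creep rate = 4.14 / 8111
= 0.000510 %/h

0.000510


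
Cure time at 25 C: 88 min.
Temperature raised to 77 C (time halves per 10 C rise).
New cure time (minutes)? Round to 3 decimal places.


Acceleration factor = 2^(52/10) = 36.7583
New time = 88 / 36.7583 = 2.394 min

2.394


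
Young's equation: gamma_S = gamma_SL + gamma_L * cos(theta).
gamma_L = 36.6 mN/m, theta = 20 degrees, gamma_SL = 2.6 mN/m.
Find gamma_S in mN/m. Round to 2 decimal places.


cos(20 deg) = 0.939693
gamma_S = 2.6 + 36.6 * 0.939693
= 36.99 mN/m

36.99


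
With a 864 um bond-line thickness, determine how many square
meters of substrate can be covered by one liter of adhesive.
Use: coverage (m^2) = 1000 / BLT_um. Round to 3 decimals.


Coverage = 1000 / 864 = 1.157 m^2

1.157


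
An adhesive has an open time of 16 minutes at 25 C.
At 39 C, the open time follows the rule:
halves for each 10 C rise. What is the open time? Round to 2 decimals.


Factor = 2^((39-25)/10) = 2.6390
Open time = 16 / 2.6390 = 6.06 min

6.06


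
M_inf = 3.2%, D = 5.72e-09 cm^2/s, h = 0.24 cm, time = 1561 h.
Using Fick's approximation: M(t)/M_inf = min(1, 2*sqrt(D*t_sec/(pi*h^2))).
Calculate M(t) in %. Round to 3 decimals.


t = 5619600 s
ratio = min(1, 2*sqrt(5.72e-09*5619600/(pi*0.0576)))
= 0.842936
M(t) = 3.2 * 0.842936 = 2.697%

2.697


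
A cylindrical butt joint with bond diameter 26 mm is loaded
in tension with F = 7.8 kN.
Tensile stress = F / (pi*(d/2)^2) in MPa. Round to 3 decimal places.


Area = pi * (26/2)^2 = 530.9292 mm^2
Stress = 7.8*1000 / 530.9292
= 14.691 MPa

14.691


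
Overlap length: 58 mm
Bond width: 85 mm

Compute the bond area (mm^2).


Bond area = 58 * 85 = 4930 mm^2

4930


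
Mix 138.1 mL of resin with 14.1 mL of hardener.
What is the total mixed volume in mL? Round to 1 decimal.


Total = 138.1 + 14.1 = 152.2 mL

152.2


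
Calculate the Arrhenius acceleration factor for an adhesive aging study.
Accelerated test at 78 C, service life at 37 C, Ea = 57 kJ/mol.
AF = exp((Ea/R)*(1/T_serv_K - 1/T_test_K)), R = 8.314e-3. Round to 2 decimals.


T_test = 351.15 K, T_serv = 310.15 K
Ea/R = 57 / 0.008314 = 6855.91
AF = exp(6855.91 * (1/310.15 - 1/351.15))
= 13.21

13.21


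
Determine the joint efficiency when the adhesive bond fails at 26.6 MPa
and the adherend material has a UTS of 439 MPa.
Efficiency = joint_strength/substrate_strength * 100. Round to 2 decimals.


Joint efficiency = 26.6 / 439 * 100
= 6.06%

6.06


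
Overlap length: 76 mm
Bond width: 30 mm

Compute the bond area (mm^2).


Bond area = 76 * 30 = 2280 mm^2

2280


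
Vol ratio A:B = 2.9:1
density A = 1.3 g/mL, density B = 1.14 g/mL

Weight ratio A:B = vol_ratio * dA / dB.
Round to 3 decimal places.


Weight ratio = 2.9 * 1.3 / 1.14
= 3.307

3.307


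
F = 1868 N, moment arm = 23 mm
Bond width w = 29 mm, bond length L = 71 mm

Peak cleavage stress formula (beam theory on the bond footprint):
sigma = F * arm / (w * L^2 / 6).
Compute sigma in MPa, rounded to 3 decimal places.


sigma = (1868 * 23) / (29 * 5041 / 6)
= 42964 * 6 / 146189
= 257784 / 146189
= 1.763 MPa

1.763


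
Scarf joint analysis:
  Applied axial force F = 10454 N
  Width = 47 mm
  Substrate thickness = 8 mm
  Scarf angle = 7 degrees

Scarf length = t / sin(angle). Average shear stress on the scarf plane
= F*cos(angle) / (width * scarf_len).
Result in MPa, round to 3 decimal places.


Scarf length = 8 / sin(7 deg) = 65.6441 mm
cos(7 deg) = 0.992546
Shear = 10454 * 0.992546 / (47 * 65.6441)
= 3.363 MPa

3.363


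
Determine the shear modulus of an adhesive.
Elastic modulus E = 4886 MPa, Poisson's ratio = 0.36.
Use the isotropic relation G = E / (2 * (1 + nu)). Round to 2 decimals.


G = 4886 / (2*(1+0.36)) = 4886 / 2.72
= 1796.32 MPa

1796.32


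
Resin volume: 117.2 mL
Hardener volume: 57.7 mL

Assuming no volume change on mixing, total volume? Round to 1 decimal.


V_total = 117.2 + 57.7 = 174.9 mL

174.9


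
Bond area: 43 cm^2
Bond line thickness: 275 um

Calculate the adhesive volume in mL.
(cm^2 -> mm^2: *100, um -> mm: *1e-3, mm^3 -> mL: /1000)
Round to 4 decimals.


V = 43*100 * 275*1e-3 / 1000
= 1.1825 mL

1.1825


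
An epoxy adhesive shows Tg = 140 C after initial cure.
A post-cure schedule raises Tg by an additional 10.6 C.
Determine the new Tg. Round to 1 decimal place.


New Tg = 140 + 10.6
= 150.6 C

150.6


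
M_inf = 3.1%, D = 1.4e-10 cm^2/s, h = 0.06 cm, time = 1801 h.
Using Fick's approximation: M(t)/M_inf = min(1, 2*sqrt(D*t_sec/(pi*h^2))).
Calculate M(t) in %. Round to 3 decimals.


t = 6483600 s
ratio = min(1, 2*sqrt(1.4e-10*6483600/(pi*0.0036)))
= 0.566599
M(t) = 3.1 * 0.566599 = 1.756%

1.756


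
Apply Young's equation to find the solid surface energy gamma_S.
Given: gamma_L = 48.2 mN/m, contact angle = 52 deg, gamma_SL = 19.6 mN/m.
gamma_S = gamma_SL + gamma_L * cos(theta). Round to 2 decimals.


theta_rad = 52 * pi/180 = 0.907571
gamma_S = 19.6 + 48.2 * cos(0.907571)
= 49.27 mN/m

49.27


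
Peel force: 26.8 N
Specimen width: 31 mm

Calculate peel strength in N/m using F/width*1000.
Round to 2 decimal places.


Peel strength = 26.8 / 31 * 1000 = 864.52 N/m

864.52


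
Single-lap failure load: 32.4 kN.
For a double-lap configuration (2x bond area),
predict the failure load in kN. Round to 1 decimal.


Failure load = 32.4 * 2 = 64.8 kN

64.8


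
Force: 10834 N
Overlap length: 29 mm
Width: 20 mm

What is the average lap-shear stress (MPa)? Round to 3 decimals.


Average shear stress = F / (overlap * width)
= 10834 / (29 * 20)
= 18.679 MPa

18.679


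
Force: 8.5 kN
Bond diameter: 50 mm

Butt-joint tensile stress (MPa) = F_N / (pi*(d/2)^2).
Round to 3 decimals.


F_N = 8.5 * 1000 = 8500.0 N
A = pi*(25.0)^2 = 1963.4954 mm^2
stress = 8500.0 / 1963.4954 = 4.329 MPa

4.329


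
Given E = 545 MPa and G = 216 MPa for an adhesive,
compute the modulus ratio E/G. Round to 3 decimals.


E/G ratio = 545 / 216 = 2.523

2.523


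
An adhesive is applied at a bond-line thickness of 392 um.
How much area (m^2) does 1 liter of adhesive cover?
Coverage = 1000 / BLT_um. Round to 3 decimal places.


Coverage = 1000 / 392 = 2.551 m^2

2.551


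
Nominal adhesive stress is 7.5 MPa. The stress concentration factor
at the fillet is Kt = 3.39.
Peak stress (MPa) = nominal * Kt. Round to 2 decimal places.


Peak = 7.5 * 3.39 = 25.43 MPa

25.43


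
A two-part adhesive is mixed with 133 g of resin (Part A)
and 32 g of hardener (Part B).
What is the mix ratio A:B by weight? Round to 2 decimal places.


Mix ratio = mass_A / mass_B
= 133 / 32
= 4.16

4.16


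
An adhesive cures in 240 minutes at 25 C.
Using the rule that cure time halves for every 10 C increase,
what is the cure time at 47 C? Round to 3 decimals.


Factor = 2^((47 - 25) / 10) = 4.5948
Cure time = 240 / 4.5948
= 52.233 minutes

52.233


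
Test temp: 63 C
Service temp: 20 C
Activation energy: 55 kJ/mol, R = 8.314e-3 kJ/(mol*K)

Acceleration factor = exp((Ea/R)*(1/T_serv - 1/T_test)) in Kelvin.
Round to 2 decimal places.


AF = exp((55/0.008314)*(1/293.15 - 1/336.15))
= 17.93

17.93


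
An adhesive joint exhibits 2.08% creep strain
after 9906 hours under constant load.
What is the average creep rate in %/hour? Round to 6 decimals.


Creep rate = strain / time
= 2.08 / 9906
= 0.000210 %/h

0.000210


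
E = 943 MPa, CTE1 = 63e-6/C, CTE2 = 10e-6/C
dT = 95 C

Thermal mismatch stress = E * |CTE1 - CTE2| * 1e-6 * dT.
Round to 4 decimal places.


= 943 * 53e-6 * 95
= 4.7480 MPa

4.7480


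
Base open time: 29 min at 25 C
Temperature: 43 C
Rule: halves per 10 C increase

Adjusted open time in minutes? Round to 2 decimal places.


Acceleration = 2^((43-25)/10) = 3.4822
Open time = 29 / 3.4822 = 8.33 min

8.33


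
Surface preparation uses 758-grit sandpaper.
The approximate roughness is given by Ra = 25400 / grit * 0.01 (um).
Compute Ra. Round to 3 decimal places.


Ra = 25400 / 758 * 0.01
= 254 / 758
= 0.335 um

0.335


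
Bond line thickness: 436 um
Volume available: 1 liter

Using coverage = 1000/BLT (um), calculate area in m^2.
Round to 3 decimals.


1 L = 1e6 mm^3, thickness = 436 um = 0.436 mm
Area = 1e6 / 0.436 mm^2 = (1e6 / 0.436) / 1e6 m^2 = 1000 / 436 m^2
= 2.294 m^2

2.294


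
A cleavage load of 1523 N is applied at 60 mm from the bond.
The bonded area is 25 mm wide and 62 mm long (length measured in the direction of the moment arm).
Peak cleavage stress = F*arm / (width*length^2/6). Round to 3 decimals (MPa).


Moment = 1523 * 60 = 91380 N*mm
Section modulus = 25 * 3844 / 6 = 96100 / 6 mm^3
Stress = 91380 / (96100 / 6) = 548280 / 96100
= 5.705 MPa

5.705


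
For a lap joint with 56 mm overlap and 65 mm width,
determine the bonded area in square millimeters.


Area = 56 * 65 = 3640 mm^2

3640


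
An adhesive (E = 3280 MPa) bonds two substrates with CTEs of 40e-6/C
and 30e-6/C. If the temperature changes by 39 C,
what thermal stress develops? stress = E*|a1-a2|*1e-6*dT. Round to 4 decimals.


Stress = 3280 * |40 - 30| * 1e-6 * 39
= 1.2792 MPa

1.2792


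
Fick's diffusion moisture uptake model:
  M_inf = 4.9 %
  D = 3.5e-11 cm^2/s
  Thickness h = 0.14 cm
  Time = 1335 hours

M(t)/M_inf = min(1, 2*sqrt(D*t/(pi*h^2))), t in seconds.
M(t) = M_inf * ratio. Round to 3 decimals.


t_sec = 1335 * 3600 = 4806000
ratio = 2*sqrt(3.5e-11*4806000/(pi*0.14^2))
= min(1, 0.104533)
= 0.104533
M(t) = 4.9 * 0.104533 = 0.512 %

0.512


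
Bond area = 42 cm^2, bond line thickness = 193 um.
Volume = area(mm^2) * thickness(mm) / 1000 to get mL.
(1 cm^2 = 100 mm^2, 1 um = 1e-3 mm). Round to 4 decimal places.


area_mm2 = 42 * 100 = 4200
blt_mm = 193 * 1e-3 = 0.193
vol_mm3 = 4200 * 0.193 = 810.6
vol_mL = 810.6 / 1000 = 0.8106 mL

0.8106


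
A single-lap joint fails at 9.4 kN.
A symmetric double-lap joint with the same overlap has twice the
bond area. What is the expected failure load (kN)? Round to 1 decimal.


Double-lap load = 2 * 9.4 = 18.8 kN

18.8


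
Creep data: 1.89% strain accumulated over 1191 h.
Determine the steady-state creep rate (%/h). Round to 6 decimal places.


Rate = 1.89 / 1191 = 0.001587 %/h

0.001587


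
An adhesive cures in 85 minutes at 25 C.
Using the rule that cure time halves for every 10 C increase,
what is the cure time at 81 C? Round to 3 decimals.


Factor = 2^((81 - 25) / 10) = 48.5029
Cure time = 85 / 48.5029
= 1.752 minutes

1.752


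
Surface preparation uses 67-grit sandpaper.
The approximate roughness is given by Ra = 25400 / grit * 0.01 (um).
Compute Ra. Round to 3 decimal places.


Ra = 25400 / 67 * 0.01
= 254 / 67
= 3.791 um

3.791


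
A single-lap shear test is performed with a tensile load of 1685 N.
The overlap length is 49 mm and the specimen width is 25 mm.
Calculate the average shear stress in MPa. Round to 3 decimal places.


Shear stress = F / (overlap * width)
= 1685 / (49 * 25)
= 1685 / 1225
= 1.376 MPa

1.376


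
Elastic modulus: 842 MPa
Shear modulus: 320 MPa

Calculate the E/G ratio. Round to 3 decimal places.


E / G = 842 / 320 = 2.631

2.631


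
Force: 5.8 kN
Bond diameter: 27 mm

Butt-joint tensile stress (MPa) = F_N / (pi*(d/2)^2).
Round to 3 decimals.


F_N = 5.8 * 1000 = 5800.0 N
A = pi*(13.5)^2 = 572.5553 mm^2
stress = 5800.0 / 572.5553 = 10.130 MPa

10.130


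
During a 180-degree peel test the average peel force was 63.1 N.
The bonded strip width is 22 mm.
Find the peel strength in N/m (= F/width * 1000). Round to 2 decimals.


Peel strength = F/width * 1000
= 63.1 / 22 * 1000
= 2868.18 N/m

2868.18


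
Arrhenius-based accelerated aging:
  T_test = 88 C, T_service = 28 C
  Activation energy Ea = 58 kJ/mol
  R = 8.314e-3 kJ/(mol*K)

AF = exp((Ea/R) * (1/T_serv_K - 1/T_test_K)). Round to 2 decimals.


T_test_K = 361.15, T_serv_K = 301.15
AF = exp((58/8.314e-3) * (1/301.15 - 1/361.15))
= 46.93

46.93


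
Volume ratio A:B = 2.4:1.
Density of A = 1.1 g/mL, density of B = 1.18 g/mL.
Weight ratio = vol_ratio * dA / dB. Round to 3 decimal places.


Wt ratio = 2.4 * 1.1 / 1.18
= 2.237

2.237


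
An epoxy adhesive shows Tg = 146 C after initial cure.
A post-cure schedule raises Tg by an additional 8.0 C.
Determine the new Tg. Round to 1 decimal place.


New Tg = 146 + 8.0
= 154.0 C

154.0


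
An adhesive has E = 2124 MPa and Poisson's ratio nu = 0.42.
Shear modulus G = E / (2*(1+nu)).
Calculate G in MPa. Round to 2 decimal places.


G = 2124 / (2*(1+0.42))
= 2124 / 2.84
= 747.89 MPa

747.89


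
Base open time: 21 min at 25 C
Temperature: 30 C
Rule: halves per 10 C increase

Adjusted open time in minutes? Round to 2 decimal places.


Acceleration = 2^((30-25)/10) = 1.4142
Open time = 21 / 1.4142 = 14.85 min

14.85


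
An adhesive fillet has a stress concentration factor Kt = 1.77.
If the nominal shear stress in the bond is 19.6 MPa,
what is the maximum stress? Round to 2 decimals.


Max stress = 19.6 * 1.77 = 34.69 MPa

34.69


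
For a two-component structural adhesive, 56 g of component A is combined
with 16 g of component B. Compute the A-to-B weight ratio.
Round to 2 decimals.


Weight ratio A:B = 56 / 16
= 3.50

3.50


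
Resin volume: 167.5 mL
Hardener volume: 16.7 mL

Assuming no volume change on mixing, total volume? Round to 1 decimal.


V_total = 167.5 + 16.7 = 184.2 mL

184.2


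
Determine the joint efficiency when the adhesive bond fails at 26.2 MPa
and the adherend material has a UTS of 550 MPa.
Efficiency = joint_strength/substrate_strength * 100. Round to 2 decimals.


Joint efficiency = 26.2 / 550 * 100
= 4.76%

4.76


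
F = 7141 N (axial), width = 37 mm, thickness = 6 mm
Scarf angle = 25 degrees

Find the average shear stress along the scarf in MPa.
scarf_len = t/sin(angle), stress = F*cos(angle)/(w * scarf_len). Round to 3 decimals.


scarf_len = 6/sin(25 deg) = 14.1972
cos(25 deg) = 0.906308
stress = 7141*0.906308/(37*14.1972) = 12.321 MPa

12.321


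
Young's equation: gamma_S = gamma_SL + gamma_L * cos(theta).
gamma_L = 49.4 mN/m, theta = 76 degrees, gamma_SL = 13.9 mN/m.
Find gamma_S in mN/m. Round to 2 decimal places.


cos(76 deg) = 0.241922
gamma_S = 13.9 + 49.4 * 0.241922
= 25.85 mN/m

25.85


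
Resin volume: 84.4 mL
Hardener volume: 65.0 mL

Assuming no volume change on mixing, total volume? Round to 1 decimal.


V_total = 84.4 + 65.0 = 149.4 mL

149.4


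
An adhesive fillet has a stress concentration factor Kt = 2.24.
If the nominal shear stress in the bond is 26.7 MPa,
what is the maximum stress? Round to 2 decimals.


Max stress = 26.7 * 2.24 = 59.81 MPa

59.81


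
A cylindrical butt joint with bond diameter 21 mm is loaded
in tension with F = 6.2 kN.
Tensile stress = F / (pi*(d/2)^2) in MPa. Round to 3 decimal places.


Area = pi * (21/2)^2 = 346.3606 mm^2
Stress = 6.2*1000 / 346.3606
= 17.900 MPa

17.900


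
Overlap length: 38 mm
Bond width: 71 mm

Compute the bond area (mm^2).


Bond area = 38 * 71 = 2698 mm^2

2698


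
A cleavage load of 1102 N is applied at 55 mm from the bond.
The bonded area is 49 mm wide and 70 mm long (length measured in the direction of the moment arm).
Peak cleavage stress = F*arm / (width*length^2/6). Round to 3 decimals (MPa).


Moment = 1102 * 55 = 60610 N*mm
Section modulus = 49 * 4900 / 6 = 240100 / 6 mm^3
Stress = 60610 / (240100 / 6) = 363660 / 240100
= 1.515 MPa

1.515


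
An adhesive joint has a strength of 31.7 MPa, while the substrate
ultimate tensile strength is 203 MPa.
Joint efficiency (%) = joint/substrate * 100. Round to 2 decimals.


Efficiency = 31.7 / 203 * 100
= 15.62%

15.62


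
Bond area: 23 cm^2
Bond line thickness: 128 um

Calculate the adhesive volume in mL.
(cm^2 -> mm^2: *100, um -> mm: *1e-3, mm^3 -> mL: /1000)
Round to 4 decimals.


V = 23*100 * 128*1e-3 / 1000
= 0.2944 mL

0.2944


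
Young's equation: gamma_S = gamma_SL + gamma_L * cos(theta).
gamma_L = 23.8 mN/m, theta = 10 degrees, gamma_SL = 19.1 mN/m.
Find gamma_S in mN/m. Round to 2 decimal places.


cos(10 deg) = 0.984808
gamma_S = 19.1 + 23.8 * 0.984808
= 42.54 mN/m

42.54


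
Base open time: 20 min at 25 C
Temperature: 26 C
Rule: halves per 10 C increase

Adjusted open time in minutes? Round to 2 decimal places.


Acceleration = 2^((26-25)/10) = 1.0718
Open time = 20 / 1.0718 = 18.66 min

18.66


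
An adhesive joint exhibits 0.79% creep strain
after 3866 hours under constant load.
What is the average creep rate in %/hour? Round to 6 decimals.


Creep rate = strain / time
= 0.79 / 3866
= 0.000204 %/h

0.000204


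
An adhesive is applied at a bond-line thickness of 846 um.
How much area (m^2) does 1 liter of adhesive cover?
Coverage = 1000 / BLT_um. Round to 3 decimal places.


Coverage = 1000 / 846 = 1.182 m^2

1.182


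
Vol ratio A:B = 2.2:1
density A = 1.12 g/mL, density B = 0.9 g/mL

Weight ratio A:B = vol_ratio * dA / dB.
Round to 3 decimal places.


Weight ratio = 2.2 * 1.12 / 0.9
= 2.738

2.738


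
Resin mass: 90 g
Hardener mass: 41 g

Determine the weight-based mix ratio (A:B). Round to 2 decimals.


Ratio = 90 / 41 = 2.20

2.20


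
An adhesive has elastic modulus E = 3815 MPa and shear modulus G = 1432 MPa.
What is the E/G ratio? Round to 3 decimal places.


E/G = 3815 / 1432 = 2.664

2.664


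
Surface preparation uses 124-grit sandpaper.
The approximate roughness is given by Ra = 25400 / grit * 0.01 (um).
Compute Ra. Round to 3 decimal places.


Ra = 25400 / 124 * 0.01
= 254 / 124
= 2.048 um

2.048


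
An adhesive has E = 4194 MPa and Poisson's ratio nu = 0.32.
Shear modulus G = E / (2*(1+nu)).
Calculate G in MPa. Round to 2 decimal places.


G = 4194 / (2*(1+0.32))
= 4194 / 2.64
= 1588.64 MPa

1588.64


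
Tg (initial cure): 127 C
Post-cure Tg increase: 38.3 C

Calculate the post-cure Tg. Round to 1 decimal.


Post-cure Tg = 127 + 38.3 = 165.3 C

165.3


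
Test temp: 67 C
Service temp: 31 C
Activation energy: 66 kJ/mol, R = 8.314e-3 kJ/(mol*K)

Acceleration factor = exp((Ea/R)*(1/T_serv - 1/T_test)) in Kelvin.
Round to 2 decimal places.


AF = exp((66/0.008314)*(1/304.15 - 1/340.15))
= 15.84

15.84


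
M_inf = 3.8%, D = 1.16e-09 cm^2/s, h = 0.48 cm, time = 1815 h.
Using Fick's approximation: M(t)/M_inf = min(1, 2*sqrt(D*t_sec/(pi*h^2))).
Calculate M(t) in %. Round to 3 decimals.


t = 6534000 s
ratio = min(1, 2*sqrt(1.16e-09*6534000/(pi*0.2304)))
= 0.204660
M(t) = 3.8 * 0.204660 = 0.778%

0.778


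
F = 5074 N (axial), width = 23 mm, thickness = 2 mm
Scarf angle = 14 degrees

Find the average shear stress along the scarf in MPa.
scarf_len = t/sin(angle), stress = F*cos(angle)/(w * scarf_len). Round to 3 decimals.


scarf_len = 2/sin(14 deg) = 8.2671
cos(14 deg) = 0.970296
stress = 5074*0.970296/(23*8.2671) = 25.892 MPa

25.892


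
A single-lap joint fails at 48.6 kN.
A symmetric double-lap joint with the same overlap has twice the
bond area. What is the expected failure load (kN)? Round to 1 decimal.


Double-lap load = 2 * 48.6 = 97.2 kN

97.2


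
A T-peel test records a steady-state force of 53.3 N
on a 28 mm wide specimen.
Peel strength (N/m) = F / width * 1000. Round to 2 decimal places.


Peel strength = 53.3 / 28 * 1000
= 1903.57 N/m

1903.57


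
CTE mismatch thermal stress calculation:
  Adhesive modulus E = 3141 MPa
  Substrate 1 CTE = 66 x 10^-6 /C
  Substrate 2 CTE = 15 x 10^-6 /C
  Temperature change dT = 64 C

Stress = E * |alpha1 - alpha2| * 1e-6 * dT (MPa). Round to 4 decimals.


delta_alpha = |66 - 15| = 51 x 10^-6/C
Stress = 3141 * 51e-6 * 64
= 10.2522 MPa

10.2522


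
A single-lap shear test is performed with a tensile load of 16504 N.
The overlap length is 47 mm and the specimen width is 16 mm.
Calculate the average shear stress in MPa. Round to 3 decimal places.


Shear stress = F / (overlap * width)
= 16504 / (47 * 16)
= 16504 / 752
= 21.947 MPa

21.947


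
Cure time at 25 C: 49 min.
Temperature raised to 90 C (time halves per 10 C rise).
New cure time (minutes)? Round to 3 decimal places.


Acceleration factor = 2^(65/10) = 90.5097
New time = 49 / 90.5097 = 0.541 min

0.541


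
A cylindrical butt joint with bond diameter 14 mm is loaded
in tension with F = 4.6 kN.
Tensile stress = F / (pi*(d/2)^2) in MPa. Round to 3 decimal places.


Area = pi * (14/2)^2 = 153.9380 mm^2
Stress = 4.6*1000 / 153.9380
= 29.882 MPa

29.882


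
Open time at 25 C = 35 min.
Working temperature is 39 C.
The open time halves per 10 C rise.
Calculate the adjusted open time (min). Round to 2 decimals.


factor = 2^((39 - 25) / 10) = 2.6390
ot = 35 / 2.6390 = 13.26 min

13.26


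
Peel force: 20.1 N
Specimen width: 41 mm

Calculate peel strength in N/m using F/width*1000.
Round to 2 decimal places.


Peel strength = 20.1 / 41 * 1000 = 490.24 N/m

490.24


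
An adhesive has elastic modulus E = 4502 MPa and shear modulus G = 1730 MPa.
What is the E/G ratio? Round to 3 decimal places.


E/G = 4502 / 1730 = 2.602

2.602


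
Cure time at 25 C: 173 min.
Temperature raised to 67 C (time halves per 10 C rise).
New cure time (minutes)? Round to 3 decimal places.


Acceleration factor = 2^(42/10) = 18.3792
New time = 173 / 18.3792 = 9.413 min

9.413


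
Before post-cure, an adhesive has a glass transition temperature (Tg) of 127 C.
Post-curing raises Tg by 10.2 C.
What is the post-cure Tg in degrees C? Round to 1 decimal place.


Tg_post = Tg_base + delta_Tg
= 127 + 10.2
= 137.2 C

137.2


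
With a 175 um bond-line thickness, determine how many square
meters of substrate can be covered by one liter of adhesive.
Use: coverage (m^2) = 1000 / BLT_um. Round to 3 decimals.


Coverage = 1000 / 175 = 5.714 m^2

5.714


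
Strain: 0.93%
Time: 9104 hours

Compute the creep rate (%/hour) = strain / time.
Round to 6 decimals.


Creep rate = 0.93 / 9104
= 0.000102 %/h

0.000102


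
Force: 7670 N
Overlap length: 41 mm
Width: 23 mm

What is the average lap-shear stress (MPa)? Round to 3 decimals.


Average shear stress = F / (overlap * width)
= 7670 / (41 * 23)
= 8.134 MPa

8.134


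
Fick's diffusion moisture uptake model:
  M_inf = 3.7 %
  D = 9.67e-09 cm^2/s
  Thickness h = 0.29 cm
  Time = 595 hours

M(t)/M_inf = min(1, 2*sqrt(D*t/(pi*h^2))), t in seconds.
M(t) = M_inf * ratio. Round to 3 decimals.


t_sec = 595 * 3600 = 2142000
ratio = 2*sqrt(9.67e-09*2142000/(pi*0.29^2))
= min(1, 0.559990)
= 0.559990
M(t) = 3.7 * 0.559990 = 2.072 %

2.072


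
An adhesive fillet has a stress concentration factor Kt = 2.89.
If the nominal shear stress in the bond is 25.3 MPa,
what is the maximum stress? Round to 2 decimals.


Max stress = 25.3 * 2.89 = 73.12 MPa

73.12


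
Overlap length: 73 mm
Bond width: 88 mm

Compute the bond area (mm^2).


Bond area = 73 * 88 = 6424 mm^2

6424


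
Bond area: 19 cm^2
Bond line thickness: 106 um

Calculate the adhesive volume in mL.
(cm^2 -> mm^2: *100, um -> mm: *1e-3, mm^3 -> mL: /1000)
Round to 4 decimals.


V = 19*100 * 106*1e-3 / 1000
= 0.2014 mL

0.2014


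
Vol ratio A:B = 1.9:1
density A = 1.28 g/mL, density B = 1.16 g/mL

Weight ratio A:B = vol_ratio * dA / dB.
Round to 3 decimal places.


Weight ratio = 1.9 * 1.28 / 1.16
= 2.097

2.097


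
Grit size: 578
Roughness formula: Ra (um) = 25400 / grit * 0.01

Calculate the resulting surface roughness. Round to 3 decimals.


Ra = 25400 / 578 * 0.01
= 0.439 um

0.439


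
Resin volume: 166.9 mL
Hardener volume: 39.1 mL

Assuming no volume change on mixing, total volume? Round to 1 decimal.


V_total = 166.9 + 39.1 = 206.0 mL

206.0


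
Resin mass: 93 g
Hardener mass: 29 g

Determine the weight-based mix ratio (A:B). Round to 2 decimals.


Ratio = 93 / 29 = 3.21

3.21


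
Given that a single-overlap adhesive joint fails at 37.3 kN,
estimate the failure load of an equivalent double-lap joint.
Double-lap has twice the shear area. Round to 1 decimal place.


Double-lap factor = 2
Expected load = 37.3 * 2 = 74.6 kN

74.6


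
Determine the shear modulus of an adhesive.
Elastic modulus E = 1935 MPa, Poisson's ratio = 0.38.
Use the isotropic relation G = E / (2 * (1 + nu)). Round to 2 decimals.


G = 1935 / (2*(1+0.38)) = 1935 / 2.76
= 701.09 MPa

701.09


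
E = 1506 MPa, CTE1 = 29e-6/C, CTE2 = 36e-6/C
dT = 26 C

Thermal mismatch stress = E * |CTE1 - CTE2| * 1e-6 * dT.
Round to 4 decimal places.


= 1506 * 7e-6 * 26
= 0.2741 MPa

0.2741


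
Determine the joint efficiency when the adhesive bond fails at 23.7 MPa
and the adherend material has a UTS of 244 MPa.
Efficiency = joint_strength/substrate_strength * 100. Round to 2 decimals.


Joint efficiency = 23.7 / 244 * 100
= 9.71%

9.71


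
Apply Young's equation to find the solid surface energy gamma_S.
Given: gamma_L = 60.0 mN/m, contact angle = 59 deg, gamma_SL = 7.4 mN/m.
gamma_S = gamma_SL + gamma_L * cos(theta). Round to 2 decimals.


theta_rad = 59 * pi/180 = 1.029744
gamma_S = 7.4 + 60.0 * cos(1.029744)
= 38.30 mN/m

38.30


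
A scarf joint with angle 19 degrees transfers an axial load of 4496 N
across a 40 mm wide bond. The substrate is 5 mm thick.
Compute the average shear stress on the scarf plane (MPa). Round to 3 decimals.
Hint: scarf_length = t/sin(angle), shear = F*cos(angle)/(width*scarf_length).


scarf_length = 5 / sin(19 deg) = 15.3578 mm
cos(19 deg) = 0.945519
shear stress = 4496 * 0.945519 / (40 * 15.3578)
= 6.920 MPa

6.920


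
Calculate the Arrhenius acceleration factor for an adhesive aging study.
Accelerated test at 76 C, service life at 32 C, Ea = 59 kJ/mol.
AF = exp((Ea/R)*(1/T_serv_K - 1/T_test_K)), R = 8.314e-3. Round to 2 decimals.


T_test = 349.15 K, T_serv = 305.15 K
Ea/R = 59 / 0.008314 = 7096.46
AF = exp(7096.46 * (1/305.15 - 1/349.15))
= 18.74

18.74


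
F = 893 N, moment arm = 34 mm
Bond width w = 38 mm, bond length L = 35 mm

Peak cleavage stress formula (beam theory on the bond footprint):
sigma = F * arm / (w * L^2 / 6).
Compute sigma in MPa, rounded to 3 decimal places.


sigma = (893 * 34) / (38 * 1225 / 6)
= 30362 * 6 / 46550
= 182172 / 46550
= 3.913 MPa

3.913


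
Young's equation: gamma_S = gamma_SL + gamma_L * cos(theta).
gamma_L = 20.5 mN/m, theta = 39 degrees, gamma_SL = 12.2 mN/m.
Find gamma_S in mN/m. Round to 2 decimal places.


cos(39 deg) = 0.777146
gamma_S = 12.2 + 20.5 * 0.777146
= 28.13 mN/m

28.13


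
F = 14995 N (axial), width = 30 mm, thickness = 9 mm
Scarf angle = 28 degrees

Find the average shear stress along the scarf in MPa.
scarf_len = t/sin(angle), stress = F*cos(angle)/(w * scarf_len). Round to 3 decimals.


scarf_len = 9/sin(28 deg) = 19.1705
cos(28 deg) = 0.882948
stress = 14995*0.882948/(30*19.1705) = 23.021 MPa

23.021


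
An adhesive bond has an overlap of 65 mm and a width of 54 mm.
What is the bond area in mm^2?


Bond area = overlap * width
= 65 * 54
= 3510 mm^2

3510


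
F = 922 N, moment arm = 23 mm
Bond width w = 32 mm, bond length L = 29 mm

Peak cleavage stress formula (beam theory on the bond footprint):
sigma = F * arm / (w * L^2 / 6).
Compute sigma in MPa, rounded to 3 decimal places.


sigma = (922 * 23) / (32 * 841 / 6)
= 21206 * 6 / 26912
= 127236 / 26912
= 4.728 MPa

4.728


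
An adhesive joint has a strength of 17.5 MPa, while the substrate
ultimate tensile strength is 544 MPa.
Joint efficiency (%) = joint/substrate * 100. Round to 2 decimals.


Efficiency = 17.5 / 544 * 100
= 3.22%

3.22


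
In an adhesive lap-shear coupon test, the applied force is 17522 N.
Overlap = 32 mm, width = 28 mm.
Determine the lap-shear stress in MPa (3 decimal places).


stress = F / (overlap * width)
= 17522 / (32 * 28)
= 19.556 MPa

19.556


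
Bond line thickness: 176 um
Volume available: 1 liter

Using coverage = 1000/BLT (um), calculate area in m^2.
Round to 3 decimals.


1 L = 1e6 mm^3, thickness = 176 um = 0.176 mm
Area = 1e6 / 0.176 mm^2 = (1e6 / 0.176) / 1e6 m^2 = 1000 / 176 m^2
= 5.682 m^2

5.682


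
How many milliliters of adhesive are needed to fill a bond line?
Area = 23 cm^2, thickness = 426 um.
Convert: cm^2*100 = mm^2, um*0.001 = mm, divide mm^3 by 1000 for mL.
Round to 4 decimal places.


= (23 * 100) * (426 * 0.001) / 1000
= 0.9798 mL

0.9798


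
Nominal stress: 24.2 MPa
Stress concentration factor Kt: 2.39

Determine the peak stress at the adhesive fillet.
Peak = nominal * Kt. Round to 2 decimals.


Peak stress = 24.2 * 2.39
= 57.84 MPa

57.84


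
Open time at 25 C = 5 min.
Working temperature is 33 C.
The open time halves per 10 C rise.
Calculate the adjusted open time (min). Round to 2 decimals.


factor = 2^((33 - 25) / 10) = 1.7411
ot = 5 / 1.7411 = 2.87 min

2.87


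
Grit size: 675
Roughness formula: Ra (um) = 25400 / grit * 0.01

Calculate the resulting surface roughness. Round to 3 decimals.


Ra = 25400 / 675 * 0.01
= 0.376 um

0.376


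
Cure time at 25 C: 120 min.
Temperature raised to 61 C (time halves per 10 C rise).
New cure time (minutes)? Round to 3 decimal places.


Acceleration factor = 2^(36/10) = 12.1257
New time = 120 / 12.1257 = 9.896 min

9.896


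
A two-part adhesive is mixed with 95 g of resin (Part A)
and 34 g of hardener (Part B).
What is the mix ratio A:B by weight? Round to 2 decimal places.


Mix ratio = mass_A / mass_B
= 95 / 34
= 2.79

2.79


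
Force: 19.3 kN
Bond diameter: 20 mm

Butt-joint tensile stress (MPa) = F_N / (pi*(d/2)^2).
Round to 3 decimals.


F_N = 19.3 * 1000 = 19300.0 N
A = pi*(10.0)^2 = 314.1593 mm^2
stress = 19300.0 / 314.1593 = 61.434 MPa

61.434


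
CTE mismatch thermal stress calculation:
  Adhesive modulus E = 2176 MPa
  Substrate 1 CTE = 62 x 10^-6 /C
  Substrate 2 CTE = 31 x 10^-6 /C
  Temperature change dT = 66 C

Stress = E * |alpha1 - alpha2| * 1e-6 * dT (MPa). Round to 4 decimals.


delta_alpha = |62 - 31| = 31 x 10^-6/C
Stress = 2176 * 31e-6 * 66
= 4.4521 MPa

4.4521


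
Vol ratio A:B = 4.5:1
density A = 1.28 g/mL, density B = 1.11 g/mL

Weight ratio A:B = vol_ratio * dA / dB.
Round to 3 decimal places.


Weight ratio = 4.5 * 1.28 / 1.11
= 5.189

5.189


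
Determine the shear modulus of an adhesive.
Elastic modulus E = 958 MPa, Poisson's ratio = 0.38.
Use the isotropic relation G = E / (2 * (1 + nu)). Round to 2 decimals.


G = 958 / (2*(1+0.38)) = 958 / 2.76
= 347.10 MPa

347.10


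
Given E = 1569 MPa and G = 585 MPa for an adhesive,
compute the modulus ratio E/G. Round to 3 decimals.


E/G ratio = 1569 / 585 = 2.682

2.682


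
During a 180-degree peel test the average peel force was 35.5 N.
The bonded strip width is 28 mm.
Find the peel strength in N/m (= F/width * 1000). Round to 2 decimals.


Peel strength = F/width * 1000
= 35.5 / 28 * 1000
= 1267.86 N/m

1267.86


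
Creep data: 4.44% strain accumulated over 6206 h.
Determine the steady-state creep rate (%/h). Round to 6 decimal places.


Rate = 4.44 / 6206 = 0.000715 %/h

0.000715


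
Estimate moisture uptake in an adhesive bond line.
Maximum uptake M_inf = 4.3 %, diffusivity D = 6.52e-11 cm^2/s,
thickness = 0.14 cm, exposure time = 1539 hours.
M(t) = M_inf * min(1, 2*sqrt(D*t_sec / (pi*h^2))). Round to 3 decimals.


Convert time: 1539 h = 5540400 s
ratio = min(1, 2*sqrt(6.52e-11*5540400/(pi*0.14^2)))
= 0.153187
M(t) = 4.3 * 0.153187 = 0.659%

0.659


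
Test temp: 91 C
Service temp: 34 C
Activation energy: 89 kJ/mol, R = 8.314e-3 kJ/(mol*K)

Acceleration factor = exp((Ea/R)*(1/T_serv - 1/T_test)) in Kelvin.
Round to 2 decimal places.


AF = exp((89/0.008314)*(1/307.15 - 1/364.15))
= 234.01

234.01


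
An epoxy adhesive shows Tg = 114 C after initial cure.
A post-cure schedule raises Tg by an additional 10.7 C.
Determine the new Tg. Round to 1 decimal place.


New Tg = 114 + 10.7
= 124.7 C

124.7


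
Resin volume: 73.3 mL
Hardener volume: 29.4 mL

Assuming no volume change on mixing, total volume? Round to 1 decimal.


V_total = 73.3 + 29.4 = 102.7 mL

102.7


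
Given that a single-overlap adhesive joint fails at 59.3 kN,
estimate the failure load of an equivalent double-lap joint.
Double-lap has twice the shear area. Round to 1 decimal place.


Double-lap factor = 2
Expected load = 59.3 * 2 = 118.6 kN

118.6


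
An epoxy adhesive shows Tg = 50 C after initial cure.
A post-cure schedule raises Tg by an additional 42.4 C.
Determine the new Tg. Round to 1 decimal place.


New Tg = 50 + 42.4
= 92.4 C

92.4


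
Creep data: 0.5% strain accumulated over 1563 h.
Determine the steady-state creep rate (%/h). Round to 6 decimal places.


Rate = 0.5 / 1563 = 0.000320 %/h

0.000320


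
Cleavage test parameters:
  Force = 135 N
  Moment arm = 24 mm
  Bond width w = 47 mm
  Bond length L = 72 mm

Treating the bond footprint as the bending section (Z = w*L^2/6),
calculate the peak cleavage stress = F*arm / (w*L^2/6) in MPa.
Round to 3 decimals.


M = 135 * 24 = 3240 N*mm
Z = 47 * 72^2 / 6 = 243648 / 6 mm^3
sigma = M / Z = 6 * 3240 / 243648 = 19440 / 243648
= 0.080 MPa

0.080


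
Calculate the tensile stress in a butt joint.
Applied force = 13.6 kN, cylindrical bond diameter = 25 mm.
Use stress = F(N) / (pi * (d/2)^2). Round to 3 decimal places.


A = pi * 12.5^2 = 490.8739 mm^2
sigma = 13600.0 / 490.8739 = 27.706 MPa

27.706


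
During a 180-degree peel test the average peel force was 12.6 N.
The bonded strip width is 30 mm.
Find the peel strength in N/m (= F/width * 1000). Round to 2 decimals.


Peel strength = F/width * 1000
= 12.6 / 30 * 1000
= 420.00 N/m

420.00


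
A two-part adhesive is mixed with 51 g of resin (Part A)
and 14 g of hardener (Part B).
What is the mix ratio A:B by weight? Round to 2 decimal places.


Mix ratio = mass_A / mass_B
= 51 / 14
= 3.64

3.64


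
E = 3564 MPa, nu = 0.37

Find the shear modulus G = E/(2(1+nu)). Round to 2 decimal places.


G = 3564 / (2 * 1.37)
= 1300.73 MPa

1300.73


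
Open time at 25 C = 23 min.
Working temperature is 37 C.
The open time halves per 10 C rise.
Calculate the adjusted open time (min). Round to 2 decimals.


factor = 2^((37 - 25) / 10) = 2.2974
ot = 23 / 2.2974 = 10.01 min

10.01


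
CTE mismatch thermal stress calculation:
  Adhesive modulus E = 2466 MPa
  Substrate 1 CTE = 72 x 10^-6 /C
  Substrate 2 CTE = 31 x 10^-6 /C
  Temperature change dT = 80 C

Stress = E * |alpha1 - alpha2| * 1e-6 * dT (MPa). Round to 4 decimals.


delta_alpha = |72 - 31| = 41 x 10^-6/C
Stress = 2466 * 41e-6 * 80
= 8.0885 MPa

8.0885


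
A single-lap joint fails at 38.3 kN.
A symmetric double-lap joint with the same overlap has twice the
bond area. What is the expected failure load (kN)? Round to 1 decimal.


Double-lap load = 2 * 38.3 = 76.6 kN

76.6


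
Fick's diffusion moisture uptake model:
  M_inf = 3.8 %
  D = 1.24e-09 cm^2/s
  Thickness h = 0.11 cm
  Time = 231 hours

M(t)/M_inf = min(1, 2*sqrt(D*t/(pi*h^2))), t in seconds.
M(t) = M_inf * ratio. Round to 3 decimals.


t_sec = 231 * 3600 = 831600
ratio = 2*sqrt(1.24e-09*831600/(pi*0.11^2))
= min(1, 0.329405)
= 0.329405
M(t) = 3.8 * 0.329405 = 1.252 %

1.252
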